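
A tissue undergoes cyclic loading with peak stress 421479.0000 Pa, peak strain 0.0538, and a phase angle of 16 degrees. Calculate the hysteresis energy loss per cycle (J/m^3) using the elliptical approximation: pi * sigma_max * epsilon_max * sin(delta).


E_loss = pi * sigma_max * epsilon_max * sin(delta)
delta = 16 deg = 0.2793 rad
sin(delta) = 0.2756
E_loss = pi * 421479.0000 * 0.0538 * 0.2756
E_loss = 19635.6899


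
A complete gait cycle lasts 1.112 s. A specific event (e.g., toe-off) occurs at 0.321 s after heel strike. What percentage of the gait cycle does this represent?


pct = (event_time / cycle_time) * 100
pct = (0.321 / 1.112) * 100
ratio = 0.2887
pct = 28.8669


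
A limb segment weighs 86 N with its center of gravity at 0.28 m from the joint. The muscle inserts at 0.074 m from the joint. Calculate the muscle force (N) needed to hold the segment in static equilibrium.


F_muscle = W * d_load / d_muscle
F_muscle = 86 * 0.28 / 0.074
Numerator = 24.0800
F_muscle = 325.4054


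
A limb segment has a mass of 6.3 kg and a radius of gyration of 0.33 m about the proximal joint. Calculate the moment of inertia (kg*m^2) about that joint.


I = m * k^2
I = 6.3 * 0.33^2
k^2 = 0.1089
I = 0.6861


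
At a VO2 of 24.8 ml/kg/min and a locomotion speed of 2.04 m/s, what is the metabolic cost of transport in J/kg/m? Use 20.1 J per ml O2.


Power per kg = VO2 * 20.1 / 60
Power per kg = 24.8 * 20.1 / 60 = 8.3080 W/kg
Cost = power_per_kg / speed
Cost = 8.3080 / 2.04
Cost = 4.0725


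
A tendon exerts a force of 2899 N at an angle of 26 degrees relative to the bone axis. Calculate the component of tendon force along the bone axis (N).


F_eff = F_tendon * cos(theta)
theta = 26 deg = 0.4538 rad
cos(theta) = 0.8988
F_eff = 2899 * 0.8988
F_eff = 2605.6039


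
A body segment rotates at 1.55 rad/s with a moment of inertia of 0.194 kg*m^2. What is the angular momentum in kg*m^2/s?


L = I * omega
L = 0.194 * 1.55
L = 0.3007


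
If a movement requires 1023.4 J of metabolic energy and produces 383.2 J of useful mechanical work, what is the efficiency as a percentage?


eta = (W_mech / E_meta) * 100
eta = (383.2 / 1023.4) * 100
ratio = 0.3744
eta = 37.4438


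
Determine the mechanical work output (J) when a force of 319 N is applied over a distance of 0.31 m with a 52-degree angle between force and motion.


W = F * d * cos(theta)
theta = 52 deg = 0.9076 rad
cos(theta) = 0.6157
W = 319 * 0.31 * 0.6157
W = 60.8828


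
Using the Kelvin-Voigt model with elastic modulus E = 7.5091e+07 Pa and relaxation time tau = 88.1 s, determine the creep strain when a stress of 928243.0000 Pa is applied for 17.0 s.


epsilon(t) = (sigma/E) * (1 - exp(-t/tau))
sigma/E = 928243.0000 / 7.5091e+07 = 0.0124
exp(-t/tau) = exp(-17.0 / 88.1) = 0.8245
epsilon = 0.0124 * (1 - 0.8245)
epsilon = 0.0022


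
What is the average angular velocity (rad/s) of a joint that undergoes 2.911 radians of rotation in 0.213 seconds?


omega = delta_theta / delta_t
omega = 2.911 / 0.213
omega = 13.6667


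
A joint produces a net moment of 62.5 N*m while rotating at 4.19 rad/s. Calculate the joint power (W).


P = M * omega
P = 62.5 * 4.19
P = 261.8750


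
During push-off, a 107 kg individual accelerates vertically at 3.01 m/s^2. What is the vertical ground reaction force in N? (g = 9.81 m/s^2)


GRF = m * (g + a)
GRF = 107 * (9.81 + 3.01)
GRF = 107 * 12.8200
GRF = 1371.7400


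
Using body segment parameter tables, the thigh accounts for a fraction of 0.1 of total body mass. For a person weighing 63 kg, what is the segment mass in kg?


m_segment = body_mass * fraction
m_segment = 63 * 0.1
m_segment = 6.3000


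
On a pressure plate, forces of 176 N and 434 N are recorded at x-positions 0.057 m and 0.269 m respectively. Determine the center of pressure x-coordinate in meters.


COP_x = (F1*x1 + F2*x2) / (F1 + F2)
COP_x = (176*0.057 + 434*0.269) / (176 + 434)
Numerator = 126.7780
Denominator = 610
COP_x = 0.2078


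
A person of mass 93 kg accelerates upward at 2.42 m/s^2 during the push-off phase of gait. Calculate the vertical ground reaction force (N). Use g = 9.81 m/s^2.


GRF = m * (g + a)
GRF = 93 * (9.81 + 2.42)
GRF = 93 * 12.2300
GRF = 1137.3900


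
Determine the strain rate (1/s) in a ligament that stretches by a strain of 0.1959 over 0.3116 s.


strain_rate = delta_strain / delta_t
strain_rate = 0.1959 / 0.3116
strain_rate = 0.6287


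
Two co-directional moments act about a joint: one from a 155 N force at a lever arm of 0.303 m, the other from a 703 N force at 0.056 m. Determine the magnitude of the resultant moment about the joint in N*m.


M = F1 * d1 + F2 * d2
M = 155 * 0.303 + 703 * 0.056
M = 46.9650 + 39.3680
M = 86.3330


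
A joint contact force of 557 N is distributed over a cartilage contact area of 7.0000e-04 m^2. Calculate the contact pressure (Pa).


P = F / A
P = 557 / 7.0000e-04
P = 795714.2857


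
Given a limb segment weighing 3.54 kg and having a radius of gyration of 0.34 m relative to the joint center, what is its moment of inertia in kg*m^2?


I = m * k^2
I = 3.54 * 0.34^2
k^2 = 0.1156
I = 0.4092


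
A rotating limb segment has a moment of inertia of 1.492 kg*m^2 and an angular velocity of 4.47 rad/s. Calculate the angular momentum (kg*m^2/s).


L = I * omega
L = 1.492 * 4.47
L = 6.6692


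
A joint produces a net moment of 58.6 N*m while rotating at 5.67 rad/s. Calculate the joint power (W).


P = M * omega
P = 58.6 * 5.67
P = 332.2620


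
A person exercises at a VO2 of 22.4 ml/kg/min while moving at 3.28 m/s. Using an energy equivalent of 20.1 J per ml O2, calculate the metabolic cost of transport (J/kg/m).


Power per kg = VO2 * 20.1 / 60
Power per kg = 22.4 * 20.1 / 60 = 7.5040 W/kg
Cost = power_per_kg / speed
Cost = 7.5040 / 3.28
Cost = 2.2878


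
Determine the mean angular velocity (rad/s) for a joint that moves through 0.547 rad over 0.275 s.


omega = delta_theta / delta_t
omega = 0.547 / 0.275
omega = 1.9891


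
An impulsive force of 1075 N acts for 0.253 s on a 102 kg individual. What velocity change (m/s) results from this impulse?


J = F * dt = 1075 * 0.253 = 271.9750 N*s
delta_v = J / m
delta_v = 271.9750 / 102
delta_v = 2.6664


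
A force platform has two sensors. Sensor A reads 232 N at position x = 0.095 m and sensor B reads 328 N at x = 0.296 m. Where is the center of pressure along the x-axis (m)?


COP_x = (F1*x1 + F2*x2) / (F1 + F2)
COP_x = (232*0.095 + 328*0.296) / (232 + 328)
Numerator = 119.1280
Denominator = 560
COP_x = 0.2127


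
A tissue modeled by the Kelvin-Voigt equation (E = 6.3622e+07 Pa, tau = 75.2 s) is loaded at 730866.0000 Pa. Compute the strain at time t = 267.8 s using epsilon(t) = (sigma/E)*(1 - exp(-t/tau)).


epsilon(t) = (sigma/E) * (1 - exp(-t/tau))
sigma/E = 730866.0000 / 6.3622e+07 = 0.0115
exp(-t/tau) = exp(-267.8 / 75.2) = 0.0284
epsilon = 0.0115 * (1 - 0.0284)
epsilon = 0.0112


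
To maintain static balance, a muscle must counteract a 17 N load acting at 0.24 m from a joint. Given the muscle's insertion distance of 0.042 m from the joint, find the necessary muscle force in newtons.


F_muscle = W * d_load / d_muscle
F_muscle = 17 * 0.24 / 0.042
Numerator = 4.0800
F_muscle = 97.1429


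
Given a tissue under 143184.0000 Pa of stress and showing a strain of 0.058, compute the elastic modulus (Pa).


E = stress / strain
E = 143184.0000 / 0.058
E = 2.4687e+06


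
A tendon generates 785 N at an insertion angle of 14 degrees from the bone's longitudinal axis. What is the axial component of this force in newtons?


F_eff = F_tendon * cos(theta)
theta = 14 deg = 0.2443 rad
cos(theta) = 0.9703
F_eff = 785 * 0.9703
F_eff = 761.6821


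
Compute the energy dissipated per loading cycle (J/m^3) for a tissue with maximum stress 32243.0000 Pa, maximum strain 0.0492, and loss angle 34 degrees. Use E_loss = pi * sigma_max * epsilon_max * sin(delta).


E_loss = pi * sigma_max * epsilon_max * sin(delta)
delta = 34 deg = 0.5934 rad
sin(delta) = 0.5592
E_loss = pi * 32243.0000 * 0.0492 * 0.5592
E_loss = 2786.8402


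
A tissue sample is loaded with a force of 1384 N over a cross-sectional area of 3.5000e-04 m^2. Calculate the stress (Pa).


stress = F / A
stress = 1384 / 3.5000e-04
stress = 3.9543e+06


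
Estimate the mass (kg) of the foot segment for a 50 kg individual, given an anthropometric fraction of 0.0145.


m_segment = body_mass * fraction
m_segment = 50 * 0.0145
m_segment = 0.7250


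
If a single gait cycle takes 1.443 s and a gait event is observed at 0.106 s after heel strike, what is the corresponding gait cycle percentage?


pct = (event_time / cycle_time) * 100
pct = (0.106 / 1.443) * 100
ratio = 0.0735
pct = 7.3458


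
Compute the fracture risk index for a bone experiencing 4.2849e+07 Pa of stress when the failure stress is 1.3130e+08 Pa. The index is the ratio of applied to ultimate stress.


FRI = applied / ultimate
FRI = 4.2849e+07 / 1.3130e+08
FRI = 0.3263


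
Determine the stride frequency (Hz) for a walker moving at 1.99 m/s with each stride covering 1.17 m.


f = v / stride_length
f = 1.99 / 1.17
f = 1.7009


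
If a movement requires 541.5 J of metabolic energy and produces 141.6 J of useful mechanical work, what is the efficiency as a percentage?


eta = (W_mech / E_meta) * 100
eta = (141.6 / 541.5) * 100
ratio = 0.2615
eta = 26.1496


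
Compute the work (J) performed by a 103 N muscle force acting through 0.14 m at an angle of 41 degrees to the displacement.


W = F * d * cos(theta)
theta = 41 deg = 0.7156 rad
cos(theta) = 0.7547
W = 103 * 0.14 * 0.7547
W = 10.8829


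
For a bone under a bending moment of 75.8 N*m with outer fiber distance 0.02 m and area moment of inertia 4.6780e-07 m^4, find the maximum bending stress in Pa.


sigma = M * c / I
sigma = 75.8 * 0.02 / 4.6780e-07
M * c = 1.5160
sigma = 3.2407e+06


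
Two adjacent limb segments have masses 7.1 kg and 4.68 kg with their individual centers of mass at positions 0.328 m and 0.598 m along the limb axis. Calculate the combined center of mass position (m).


COM = (m1*x1 + m2*x2) / (m1 + m2)
COM = (7.1*0.328 + 4.68*0.598) / (7.1 + 4.68)
Numerator = 5.1274
Denominator = 11.7800
COM = 0.4353


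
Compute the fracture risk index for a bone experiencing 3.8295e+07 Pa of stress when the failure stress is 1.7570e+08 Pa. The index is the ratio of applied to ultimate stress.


FRI = applied / ultimate
FRI = 3.8295e+07 / 1.7570e+08
FRI = 0.2180


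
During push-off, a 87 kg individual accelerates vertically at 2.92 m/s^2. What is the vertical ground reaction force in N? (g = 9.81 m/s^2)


GRF = m * (g + a)
GRF = 87 * (9.81 + 2.92)
GRF = 87 * 12.7300
GRF = 1107.5100


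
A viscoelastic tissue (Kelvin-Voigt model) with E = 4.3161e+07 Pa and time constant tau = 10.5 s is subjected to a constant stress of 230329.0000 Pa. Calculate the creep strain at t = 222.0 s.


epsilon(t) = (sigma/E) * (1 - exp(-t/tau))
sigma/E = 230329.0000 / 4.3161e+07 = 0.0053
exp(-t/tau) = exp(-222.0 / 10.5) = 6.5732e-10
epsilon = 0.0053 * (1 - 6.5732e-10)
epsilon = 0.0053


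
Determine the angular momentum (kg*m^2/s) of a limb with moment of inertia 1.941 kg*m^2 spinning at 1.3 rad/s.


L = I * omega
L = 1.941 * 1.3
L = 2.5233


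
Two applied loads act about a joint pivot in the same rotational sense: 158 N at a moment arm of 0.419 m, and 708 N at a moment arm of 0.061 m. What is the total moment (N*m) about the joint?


M = F1 * d1 + F2 * d2
M = 158 * 0.419 + 708 * 0.061
M = 66.2020 + 43.1880
M = 109.3900


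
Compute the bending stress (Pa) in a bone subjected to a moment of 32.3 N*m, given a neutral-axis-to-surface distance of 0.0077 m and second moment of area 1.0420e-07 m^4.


sigma = M * c / I
sigma = 32.3 * 0.0077 / 1.0420e-07
M * c = 0.2487
sigma = 2.3869e+06


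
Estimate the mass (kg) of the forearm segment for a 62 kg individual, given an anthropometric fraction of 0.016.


m_segment = body_mass * fraction
m_segment = 62 * 0.016
m_segment = 0.9920


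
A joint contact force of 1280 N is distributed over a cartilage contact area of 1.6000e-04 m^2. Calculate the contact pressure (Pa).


P = F / A
P = 1280 / 1.6000e-04
P = 8.0000e+06


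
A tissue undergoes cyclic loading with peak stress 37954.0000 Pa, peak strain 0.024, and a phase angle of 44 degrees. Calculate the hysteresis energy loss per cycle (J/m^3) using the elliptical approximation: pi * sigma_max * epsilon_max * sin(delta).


E_loss = pi * sigma_max * epsilon_max * sin(delta)
delta = 44 deg = 0.7679 rad
sin(delta) = 0.6947
E_loss = pi * 37954.0000 * 0.024 * 0.6947
E_loss = 1987.8790


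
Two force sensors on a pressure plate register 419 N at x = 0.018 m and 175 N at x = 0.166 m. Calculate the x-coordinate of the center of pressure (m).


COP_x = (F1*x1 + F2*x2) / (F1 + F2)
COP_x = (419*0.018 + 175*0.166) / (419 + 175)
Numerator = 36.5920
Denominator = 594
COP_x = 0.0616


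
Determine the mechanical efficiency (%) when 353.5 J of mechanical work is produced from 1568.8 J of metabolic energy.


eta = (W_mech / E_meta) * 100
eta = (353.5 / 1568.8) * 100
ratio = 0.2253
eta = 22.5331


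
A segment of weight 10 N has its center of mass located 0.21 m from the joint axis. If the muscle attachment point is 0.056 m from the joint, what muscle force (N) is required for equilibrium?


F_muscle = W * d_load / d_muscle
F_muscle = 10 * 0.21 / 0.056
Numerator = 2.1000
F_muscle = 37.5000


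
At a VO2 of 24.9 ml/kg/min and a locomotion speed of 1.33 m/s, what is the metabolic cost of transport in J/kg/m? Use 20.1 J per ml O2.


Power per kg = VO2 * 20.1 / 60
Power per kg = 24.9 * 20.1 / 60 = 8.3415 W/kg
Cost = power_per_kg / speed
Cost = 8.3415 / 1.33
Cost = 6.2718


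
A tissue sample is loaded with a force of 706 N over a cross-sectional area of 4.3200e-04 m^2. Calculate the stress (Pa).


stress = F / A
stress = 706 / 4.3200e-04
stress = 1.6343e+06


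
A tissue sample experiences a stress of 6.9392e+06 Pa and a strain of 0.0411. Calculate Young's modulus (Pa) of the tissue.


E = stress / strain
E = 6.9392e+06 / 0.0411
E = 1.6884e+08


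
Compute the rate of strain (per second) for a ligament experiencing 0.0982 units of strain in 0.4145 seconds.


strain_rate = delta_strain / delta_t
strain_rate = 0.0982 / 0.4145
strain_rate = 0.2369


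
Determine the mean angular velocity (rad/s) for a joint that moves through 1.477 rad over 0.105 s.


omega = delta_theta / delta_t
omega = 1.477 / 0.105
omega = 14.0667


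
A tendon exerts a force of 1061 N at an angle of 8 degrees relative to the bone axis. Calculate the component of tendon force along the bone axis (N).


F_eff = F_tendon * cos(theta)
theta = 8 deg = 0.1396 rad
cos(theta) = 0.9903
F_eff = 1061 * 0.9903
F_eff = 1050.6744


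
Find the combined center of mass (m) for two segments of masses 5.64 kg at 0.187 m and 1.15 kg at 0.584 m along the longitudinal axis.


COM = (m1*x1 + m2*x2) / (m1 + m2)
COM = (5.64*0.187 + 1.15*0.584) / (5.64 + 1.15)
Numerator = 1.7263
Denominator = 6.7900
COM = 0.2542


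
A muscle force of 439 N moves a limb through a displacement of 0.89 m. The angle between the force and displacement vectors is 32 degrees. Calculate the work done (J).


W = F * d * cos(theta)
theta = 32 deg = 0.5585 rad
cos(theta) = 0.8480
W = 439 * 0.89 * 0.8480
W = 331.3409


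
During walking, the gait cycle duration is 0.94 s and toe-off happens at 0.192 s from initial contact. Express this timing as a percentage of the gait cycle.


pct = (event_time / cycle_time) * 100
pct = (0.192 / 0.94) * 100
ratio = 0.2043
pct = 20.4255


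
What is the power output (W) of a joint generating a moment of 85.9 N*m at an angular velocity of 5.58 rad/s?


P = M * omega
P = 85.9 * 5.58
P = 479.3220


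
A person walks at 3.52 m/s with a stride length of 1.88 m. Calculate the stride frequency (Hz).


f = v / stride_length
f = 3.52 / 1.88
f = 1.8723


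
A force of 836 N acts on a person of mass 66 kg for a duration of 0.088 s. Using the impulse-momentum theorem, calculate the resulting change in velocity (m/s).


J = F * dt = 836 * 0.088 = 73.5680 N*s
delta_v = J / m
delta_v = 73.5680 / 66
delta_v = 1.1147


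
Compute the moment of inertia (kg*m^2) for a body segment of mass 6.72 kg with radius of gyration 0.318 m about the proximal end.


I = m * k^2
I = 6.72 * 0.318^2
k^2 = 0.1011
I = 0.6796


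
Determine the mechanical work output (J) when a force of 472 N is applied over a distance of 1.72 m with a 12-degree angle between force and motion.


W = F * d * cos(theta)
theta = 12 deg = 0.2094 rad
cos(theta) = 0.9781
W = 472 * 1.72 * 0.9781
W = 794.0993


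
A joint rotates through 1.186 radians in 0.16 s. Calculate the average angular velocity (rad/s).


omega = delta_theta / delta_t
omega = 1.186 / 0.16
omega = 7.4125


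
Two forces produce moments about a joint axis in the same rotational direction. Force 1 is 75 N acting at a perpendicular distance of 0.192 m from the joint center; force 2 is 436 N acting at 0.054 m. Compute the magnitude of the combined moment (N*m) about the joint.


M = F1 * d1 + F2 * d2
M = 75 * 0.192 + 436 * 0.054
M = 14.4000 + 23.5440
M = 37.9440


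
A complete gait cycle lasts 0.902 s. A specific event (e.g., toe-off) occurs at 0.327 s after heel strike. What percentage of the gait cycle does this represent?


pct = (event_time / cycle_time) * 100
pct = (0.327 / 0.902) * 100
ratio = 0.3625
pct = 36.2528


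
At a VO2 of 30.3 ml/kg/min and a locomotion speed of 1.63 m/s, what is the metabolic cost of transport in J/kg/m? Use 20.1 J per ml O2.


Power per kg = VO2 * 20.1 / 60
Power per kg = 30.3 * 20.1 / 60 = 10.1505 W/kg
Cost = power_per_kg / speed
Cost = 10.1505 / 1.63
Cost = 6.2273


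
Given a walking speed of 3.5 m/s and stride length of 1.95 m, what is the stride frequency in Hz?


f = v / stride_length
f = 3.5 / 1.95
f = 1.7949


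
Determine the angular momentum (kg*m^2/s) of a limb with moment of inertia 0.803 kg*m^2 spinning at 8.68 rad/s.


L = I * omega
L = 0.803 * 8.68
L = 6.9700


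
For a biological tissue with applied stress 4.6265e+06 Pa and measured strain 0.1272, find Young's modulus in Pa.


E = stress / strain
E = 4.6265e+06 / 0.1272
E = 3.6372e+07


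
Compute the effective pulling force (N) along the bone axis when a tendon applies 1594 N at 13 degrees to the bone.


F_eff = F_tendon * cos(theta)
theta = 13 deg = 0.2269 rad
cos(theta) = 0.9744
F_eff = 1594 * 0.9744
F_eff = 1553.1459


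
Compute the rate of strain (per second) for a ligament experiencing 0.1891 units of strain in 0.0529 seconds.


strain_rate = delta_strain / delta_t
strain_rate = 0.1891 / 0.0529
strain_rate = 3.5747


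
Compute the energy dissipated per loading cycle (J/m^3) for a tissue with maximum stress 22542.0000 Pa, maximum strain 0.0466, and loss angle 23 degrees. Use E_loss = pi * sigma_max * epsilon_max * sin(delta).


E_loss = pi * sigma_max * epsilon_max * sin(delta)
delta = 23 deg = 0.4014 rad
sin(delta) = 0.3907
E_loss = pi * 22542.0000 * 0.0466 * 0.3907
E_loss = 1289.4552


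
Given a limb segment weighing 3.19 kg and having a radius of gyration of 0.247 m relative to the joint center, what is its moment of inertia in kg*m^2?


I = m * k^2
I = 3.19 * 0.247^2
k^2 = 0.0610
I = 0.1946


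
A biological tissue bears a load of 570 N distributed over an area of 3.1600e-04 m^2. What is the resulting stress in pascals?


stress = F / A
stress = 570 / 3.1600e-04
stress = 1.8038e+06


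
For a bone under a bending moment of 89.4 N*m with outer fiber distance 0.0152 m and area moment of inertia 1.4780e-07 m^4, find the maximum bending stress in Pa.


sigma = M * c / I
sigma = 89.4 * 0.0152 / 1.4780e-07
M * c = 1.3589
sigma = 9.1940e+06


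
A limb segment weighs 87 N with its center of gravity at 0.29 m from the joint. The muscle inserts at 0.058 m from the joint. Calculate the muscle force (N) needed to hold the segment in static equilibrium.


F_muscle = W * d_load / d_muscle
F_muscle = 87 * 0.29 / 0.058
Numerator = 25.2300
F_muscle = 435.0000


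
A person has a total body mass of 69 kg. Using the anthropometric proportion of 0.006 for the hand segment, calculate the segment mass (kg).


m_segment = body_mass * fraction
m_segment = 69 * 0.006
m_segment = 0.4140


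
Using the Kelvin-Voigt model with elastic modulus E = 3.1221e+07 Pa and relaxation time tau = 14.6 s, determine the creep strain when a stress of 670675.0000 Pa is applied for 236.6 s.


epsilon(t) = (sigma/E) * (1 - exp(-t/tau))
sigma/E = 670675.0000 / 3.1221e+07 = 0.0215
exp(-t/tau) = exp(-236.6 / 14.6) = 9.1633e-08
epsilon = 0.0215 * (1 - 9.1633e-08)
epsilon = 0.0215


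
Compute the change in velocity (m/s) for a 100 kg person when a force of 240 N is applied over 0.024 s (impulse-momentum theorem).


J = F * dt = 240 * 0.024 = 5.7600 N*s
delta_v = J / m
delta_v = 5.7600 / 100
delta_v = 0.0576


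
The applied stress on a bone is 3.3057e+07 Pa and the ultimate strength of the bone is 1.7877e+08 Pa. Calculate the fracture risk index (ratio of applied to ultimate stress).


FRI = applied / ultimate
FRI = 3.3057e+07 / 1.7877e+08
FRI = 0.1849


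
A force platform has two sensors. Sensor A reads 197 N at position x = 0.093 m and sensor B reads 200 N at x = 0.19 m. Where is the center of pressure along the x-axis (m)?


COP_x = (F1*x1 + F2*x2) / (F1 + F2)
COP_x = (197*0.093 + 200*0.19) / (197 + 200)
Numerator = 56.3210
Denominator = 397
COP_x = 0.1419


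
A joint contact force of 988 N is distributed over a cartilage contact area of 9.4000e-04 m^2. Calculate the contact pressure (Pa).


P = F / A
P = 988 / 9.4000e-04
P = 1.0511e+06


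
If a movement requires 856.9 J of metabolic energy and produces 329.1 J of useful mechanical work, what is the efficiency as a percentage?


eta = (W_mech / E_meta) * 100
eta = (329.1 / 856.9) * 100
ratio = 0.3841
eta = 38.4059


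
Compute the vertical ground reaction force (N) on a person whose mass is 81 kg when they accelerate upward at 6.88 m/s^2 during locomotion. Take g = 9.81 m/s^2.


GRF = m * (g + a)
GRF = 81 * (9.81 + 6.88)
GRF = 81 * 16.6900
GRF = 1351.8900


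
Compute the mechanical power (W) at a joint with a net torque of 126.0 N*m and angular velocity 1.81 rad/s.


P = M * omega
P = 126.0 * 1.81
P = 228.0600


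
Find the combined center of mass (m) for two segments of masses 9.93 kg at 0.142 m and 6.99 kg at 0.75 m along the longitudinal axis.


COM = (m1*x1 + m2*x2) / (m1 + m2)
COM = (9.93*0.142 + 6.99*0.75) / (9.93 + 6.99)
Numerator = 6.6526
Denominator = 16.9200
COM = 0.3932


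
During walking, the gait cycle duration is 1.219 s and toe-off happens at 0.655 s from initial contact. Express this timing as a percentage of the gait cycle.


pct = (event_time / cycle_time) * 100
pct = (0.655 / 1.219) * 100
ratio = 0.5373
pct = 53.7326


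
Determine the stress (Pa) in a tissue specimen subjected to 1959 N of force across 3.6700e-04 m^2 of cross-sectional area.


stress = F / A
stress = 1959 / 3.6700e-04
stress = 5.3379e+06


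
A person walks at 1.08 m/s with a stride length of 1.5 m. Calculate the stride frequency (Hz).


f = v / stride_length
f = 1.08 / 1.5
f = 0.7200


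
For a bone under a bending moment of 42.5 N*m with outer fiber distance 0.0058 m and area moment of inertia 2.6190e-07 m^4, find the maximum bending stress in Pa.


sigma = M * c / I
sigma = 42.5 * 0.0058 / 2.6190e-07
M * c = 0.2465
sigma = 941198.9309


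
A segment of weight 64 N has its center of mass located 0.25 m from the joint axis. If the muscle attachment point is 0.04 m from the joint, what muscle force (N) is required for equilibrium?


F_muscle = W * d_load / d_muscle
F_muscle = 64 * 0.25 / 0.04
Numerator = 16.0000
F_muscle = 400.0000


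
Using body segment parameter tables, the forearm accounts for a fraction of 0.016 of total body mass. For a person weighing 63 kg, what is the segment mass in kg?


m_segment = body_mass * fraction
m_segment = 63 * 0.016
m_segment = 1.0080


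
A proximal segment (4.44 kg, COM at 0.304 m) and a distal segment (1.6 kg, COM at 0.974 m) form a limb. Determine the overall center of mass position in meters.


COM = (m1*x1 + m2*x2) / (m1 + m2)
COM = (4.44*0.304 + 1.6*0.974) / (4.44 + 1.6)
Numerator = 2.9082
Denominator = 6.0400
COM = 0.4815


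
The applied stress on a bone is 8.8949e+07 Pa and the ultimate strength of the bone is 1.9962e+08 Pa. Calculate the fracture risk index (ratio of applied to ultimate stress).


FRI = applied / ultimate
FRI = 8.8949e+07 / 1.9962e+08
FRI = 0.4456


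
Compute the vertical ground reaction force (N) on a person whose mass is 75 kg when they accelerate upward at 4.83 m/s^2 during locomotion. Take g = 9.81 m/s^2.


GRF = m * (g + a)
GRF = 75 * (9.81 + 4.83)
GRF = 75 * 14.6400
GRF = 1098.0000


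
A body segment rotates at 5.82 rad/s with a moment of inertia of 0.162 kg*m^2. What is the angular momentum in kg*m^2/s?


L = I * omega
L = 0.162 * 5.82
L = 0.9428


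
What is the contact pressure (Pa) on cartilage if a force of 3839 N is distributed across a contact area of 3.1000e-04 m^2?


P = F / A
P = 3839 / 3.1000e-04
P = 1.2384e+07


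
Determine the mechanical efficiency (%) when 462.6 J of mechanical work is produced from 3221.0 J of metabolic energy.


eta = (W_mech / E_meta) * 100
eta = (462.6 / 3221.0) * 100
ratio = 0.1436
eta = 14.3620


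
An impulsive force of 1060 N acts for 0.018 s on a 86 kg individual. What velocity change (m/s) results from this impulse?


J = F * dt = 1060 * 0.018 = 19.0800 N*s
delta_v = J / m
delta_v = 19.0800 / 86
delta_v = 0.2219


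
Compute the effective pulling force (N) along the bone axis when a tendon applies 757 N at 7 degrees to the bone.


F_eff = F_tendon * cos(theta)
theta = 7 deg = 0.1222 rad
cos(theta) = 0.9925
F_eff = 757 * 0.9925
F_eff = 751.3574


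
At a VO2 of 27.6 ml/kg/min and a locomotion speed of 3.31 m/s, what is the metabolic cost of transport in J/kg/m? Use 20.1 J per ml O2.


Power per kg = VO2 * 20.1 / 60
Power per kg = 27.6 * 20.1 / 60 = 9.2460 W/kg
Cost = power_per_kg / speed
Cost = 9.2460 / 3.31
Cost = 2.7934


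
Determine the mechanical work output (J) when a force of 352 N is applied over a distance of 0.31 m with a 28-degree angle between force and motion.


W = F * d * cos(theta)
theta = 28 deg = 0.4887 rad
cos(theta) = 0.8829
W = 352 * 0.31 * 0.8829
W = 96.3472


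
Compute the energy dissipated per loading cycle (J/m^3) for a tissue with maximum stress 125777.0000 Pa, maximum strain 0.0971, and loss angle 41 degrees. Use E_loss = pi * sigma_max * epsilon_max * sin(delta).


E_loss = pi * sigma_max * epsilon_max * sin(delta)
delta = 41 deg = 0.7156 rad
sin(delta) = 0.6561
E_loss = pi * 125777.0000 * 0.0971 * 0.6561
E_loss = 25171.7408


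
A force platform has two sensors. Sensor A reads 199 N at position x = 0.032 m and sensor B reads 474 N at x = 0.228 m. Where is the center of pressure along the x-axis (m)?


COP_x = (F1*x1 + F2*x2) / (F1 + F2)
COP_x = (199*0.032 + 474*0.228) / (199 + 474)
Numerator = 114.4400
Denominator = 673
COP_x = 0.1700


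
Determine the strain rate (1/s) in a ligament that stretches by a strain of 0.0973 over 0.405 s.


strain_rate = delta_strain / delta_t
strain_rate = 0.0973 / 0.405
strain_rate = 0.2402


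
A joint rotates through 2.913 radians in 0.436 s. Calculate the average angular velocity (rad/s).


omega = delta_theta / delta_t
omega = 2.913 / 0.436
omega = 6.6812


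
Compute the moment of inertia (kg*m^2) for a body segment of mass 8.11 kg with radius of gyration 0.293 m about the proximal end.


I = m * k^2
I = 8.11 * 0.293^2
k^2 = 0.0858
I = 0.6962


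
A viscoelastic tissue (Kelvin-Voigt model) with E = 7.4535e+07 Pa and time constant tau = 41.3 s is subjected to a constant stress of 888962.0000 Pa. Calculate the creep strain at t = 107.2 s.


epsilon(t) = (sigma/E) * (1 - exp(-t/tau))
sigma/E = 888962.0000 / 7.4535e+07 = 0.0119
exp(-t/tau) = exp(-107.2 / 41.3) = 0.0746
epsilon = 0.0119 * (1 - 0.0746)
epsilon = 0.0110


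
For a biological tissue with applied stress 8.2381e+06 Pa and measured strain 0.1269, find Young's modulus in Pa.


E = stress / strain
E = 8.2381e+06 / 0.1269
E = 6.4918e+07


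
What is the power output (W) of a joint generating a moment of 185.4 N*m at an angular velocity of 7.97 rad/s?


P = M * omega
P = 185.4 * 7.97
P = 1477.6380


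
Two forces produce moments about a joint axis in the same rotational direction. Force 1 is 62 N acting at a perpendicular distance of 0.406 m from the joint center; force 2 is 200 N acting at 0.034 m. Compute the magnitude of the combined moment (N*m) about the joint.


M = F1 * d1 + F2 * d2
M = 62 * 0.406 + 200 * 0.034
M = 25.1720 + 6.8000
M = 31.9720


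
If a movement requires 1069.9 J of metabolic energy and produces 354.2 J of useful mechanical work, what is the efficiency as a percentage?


eta = (W_mech / E_meta) * 100
eta = (354.2 / 1069.9) * 100
ratio = 0.3311
eta = 33.1059


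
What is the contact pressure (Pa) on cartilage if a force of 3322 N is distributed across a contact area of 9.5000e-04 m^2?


P = F / A
P = 3322 / 9.5000e-04
P = 3.4968e+06


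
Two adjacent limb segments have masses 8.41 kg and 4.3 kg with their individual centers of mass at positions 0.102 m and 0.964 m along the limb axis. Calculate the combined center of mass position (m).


COM = (m1*x1 + m2*x2) / (m1 + m2)
COM = (8.41*0.102 + 4.3*0.964) / (8.41 + 4.3)
Numerator = 5.0030
Denominator = 12.7100
COM = 0.3936


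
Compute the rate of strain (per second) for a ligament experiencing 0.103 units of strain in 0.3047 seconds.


strain_rate = delta_strain / delta_t
strain_rate = 0.103 / 0.3047
strain_rate = 0.3380


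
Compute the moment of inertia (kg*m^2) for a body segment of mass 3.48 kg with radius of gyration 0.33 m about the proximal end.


I = m * k^2
I = 3.48 * 0.33^2
k^2 = 0.1089
I = 0.3790


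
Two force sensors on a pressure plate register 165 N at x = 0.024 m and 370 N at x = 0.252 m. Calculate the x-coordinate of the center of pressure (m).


COP_x = (F1*x1 + F2*x2) / (F1 + F2)
COP_x = (165*0.024 + 370*0.252) / (165 + 370)
Numerator = 97.2000
Denominator = 535
COP_x = 0.1817


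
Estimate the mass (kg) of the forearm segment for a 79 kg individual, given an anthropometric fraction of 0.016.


m_segment = body_mass * fraction
m_segment = 79 * 0.016
m_segment = 1.2640


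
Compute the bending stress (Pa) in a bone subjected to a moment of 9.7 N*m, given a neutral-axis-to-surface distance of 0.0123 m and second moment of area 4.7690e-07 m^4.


sigma = M * c / I
sigma = 9.7 * 0.0123 / 4.7690e-07
M * c = 0.1193
sigma = 250178.2344


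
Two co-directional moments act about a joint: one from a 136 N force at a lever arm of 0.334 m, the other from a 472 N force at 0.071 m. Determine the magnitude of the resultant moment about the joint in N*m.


M = F1 * d1 + F2 * d2
M = 136 * 0.334 + 472 * 0.071
M = 45.4240 + 33.5120
M = 78.9360


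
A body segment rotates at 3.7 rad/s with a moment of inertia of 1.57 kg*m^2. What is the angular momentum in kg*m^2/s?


L = I * omega
L = 1.57 * 3.7
L = 5.8090


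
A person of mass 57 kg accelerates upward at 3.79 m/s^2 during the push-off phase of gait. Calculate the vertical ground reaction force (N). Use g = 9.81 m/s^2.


GRF = m * (g + a)
GRF = 57 * (9.81 + 3.79)
GRF = 57 * 13.6000
GRF = 775.2000


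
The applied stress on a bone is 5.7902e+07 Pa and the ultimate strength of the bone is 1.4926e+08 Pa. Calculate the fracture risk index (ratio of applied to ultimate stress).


FRI = applied / ultimate
FRI = 5.7902e+07 / 1.4926e+08
FRI = 0.3879


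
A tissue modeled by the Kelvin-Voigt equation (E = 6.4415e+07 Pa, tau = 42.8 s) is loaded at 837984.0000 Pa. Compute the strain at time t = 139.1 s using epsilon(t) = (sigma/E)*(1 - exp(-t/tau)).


epsilon(t) = (sigma/E) * (1 - exp(-t/tau))
sigma/E = 837984.0000 / 6.4415e+07 = 0.0130
exp(-t/tau) = exp(-139.1 / 42.8) = 0.0388
epsilon = 0.0130 * (1 - 0.0388)
epsilon = 0.0125


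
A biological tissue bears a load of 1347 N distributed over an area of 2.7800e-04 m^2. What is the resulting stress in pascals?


stress = F / A
stress = 1347 / 2.7800e-04
stress = 4.8453e+06


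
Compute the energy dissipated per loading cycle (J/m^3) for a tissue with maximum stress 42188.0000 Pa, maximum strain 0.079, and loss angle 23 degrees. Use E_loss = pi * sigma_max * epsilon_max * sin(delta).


E_loss = pi * sigma_max * epsilon_max * sin(delta)
delta = 23 deg = 0.4014 rad
sin(delta) = 0.3907
E_loss = pi * 42188.0000 * 0.079 * 0.3907
E_loss = 4091.1360


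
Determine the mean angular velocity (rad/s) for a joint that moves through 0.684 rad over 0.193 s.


omega = delta_theta / delta_t
omega = 0.684 / 0.193
omega = 3.5440


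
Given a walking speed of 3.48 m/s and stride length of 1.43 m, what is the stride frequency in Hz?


f = v / stride_length
f = 3.48 / 1.43
f = 2.4336


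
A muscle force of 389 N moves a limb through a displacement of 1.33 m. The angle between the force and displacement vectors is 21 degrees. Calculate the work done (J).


W = F * d * cos(theta)
theta = 21 deg = 0.3665 rad
cos(theta) = 0.9336
W = 389 * 1.33 * 0.9336
W = 483.0065


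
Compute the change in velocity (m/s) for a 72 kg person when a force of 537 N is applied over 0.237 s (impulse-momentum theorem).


J = F * dt = 537 * 0.237 = 127.2690 N*s
delta_v = J / m
delta_v = 127.2690 / 72
delta_v = 1.7676


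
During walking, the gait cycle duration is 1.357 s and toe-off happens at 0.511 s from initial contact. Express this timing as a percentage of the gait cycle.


pct = (event_time / cycle_time) * 100
pct = (0.511 / 1.357) * 100
ratio = 0.3766
pct = 37.6566


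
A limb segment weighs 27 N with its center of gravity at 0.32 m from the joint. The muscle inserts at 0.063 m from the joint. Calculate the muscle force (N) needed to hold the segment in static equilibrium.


F_muscle = W * d_load / d_muscle
F_muscle = 27 * 0.32 / 0.063
Numerator = 8.6400
F_muscle = 137.1429


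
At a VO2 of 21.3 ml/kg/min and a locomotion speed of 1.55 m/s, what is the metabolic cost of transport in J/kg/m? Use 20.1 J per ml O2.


Power per kg = VO2 * 20.1 / 60
Power per kg = 21.3 * 20.1 / 60 = 7.1355 W/kg
Cost = power_per_kg / speed
Cost = 7.1355 / 1.55
Cost = 4.6035


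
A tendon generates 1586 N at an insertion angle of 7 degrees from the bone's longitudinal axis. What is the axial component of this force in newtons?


F_eff = F_tendon * cos(theta)
theta = 7 deg = 0.1222 rad
cos(theta) = 0.9925
F_eff = 1586 * 0.9925
F_eff = 1574.1782


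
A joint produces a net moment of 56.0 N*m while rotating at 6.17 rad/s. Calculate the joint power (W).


P = M * omega
P = 56.0 * 6.17
P = 345.5200


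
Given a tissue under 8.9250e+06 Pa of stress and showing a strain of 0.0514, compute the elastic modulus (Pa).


E = stress / strain
E = 8.9250e+06 / 0.0514
E = 1.7364e+08


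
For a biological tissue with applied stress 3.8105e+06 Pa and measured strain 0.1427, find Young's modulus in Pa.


E = stress / strain
E = 3.8105e+06 / 0.1427
E = 2.6703e+07


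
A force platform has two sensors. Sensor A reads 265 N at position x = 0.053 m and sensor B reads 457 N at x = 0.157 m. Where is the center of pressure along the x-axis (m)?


COP_x = (F1*x1 + F2*x2) / (F1 + F2)
COP_x = (265*0.053 + 457*0.157) / (265 + 457)
Numerator = 85.7940
Denominator = 722
COP_x = 0.1188


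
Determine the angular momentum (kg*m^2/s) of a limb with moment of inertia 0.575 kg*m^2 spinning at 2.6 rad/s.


L = I * omega
L = 0.575 * 2.6
L = 1.4950


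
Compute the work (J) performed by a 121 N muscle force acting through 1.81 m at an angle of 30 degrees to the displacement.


W = F * d * cos(theta)
theta = 30 deg = 0.5236 rad
cos(theta) = 0.8660
W = 121 * 1.81 * 0.8660
W = 189.6682


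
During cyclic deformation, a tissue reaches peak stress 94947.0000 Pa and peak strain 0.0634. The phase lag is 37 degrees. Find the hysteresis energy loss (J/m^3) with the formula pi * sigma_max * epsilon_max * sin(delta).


E_loss = pi * sigma_max * epsilon_max * sin(delta)
delta = 37 deg = 0.6458 rad
sin(delta) = 0.6018
E_loss = pi * 94947.0000 * 0.0634 * 0.6018
E_loss = 11381.0781


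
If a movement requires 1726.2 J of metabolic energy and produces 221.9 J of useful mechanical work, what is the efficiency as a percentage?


eta = (W_mech / E_meta) * 100
eta = (221.9 / 1726.2) * 100
ratio = 0.1285
eta = 12.8548


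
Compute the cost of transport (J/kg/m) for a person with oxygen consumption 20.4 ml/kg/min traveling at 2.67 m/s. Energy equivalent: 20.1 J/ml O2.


Power per kg = VO2 * 20.1 / 60
Power per kg = 20.4 * 20.1 / 60 = 6.8340 W/kg
Cost = power_per_kg / speed
Cost = 6.8340 / 2.67
Cost = 2.5596


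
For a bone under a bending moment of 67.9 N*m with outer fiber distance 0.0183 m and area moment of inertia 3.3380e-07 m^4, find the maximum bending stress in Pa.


sigma = M * c / I
sigma = 67.9 * 0.0183 / 3.3380e-07
M * c = 1.2426
sigma = 3.7225e+06


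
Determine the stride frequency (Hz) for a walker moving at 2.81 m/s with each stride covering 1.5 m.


f = v / stride_length
f = 2.81 / 1.5
f = 1.8733


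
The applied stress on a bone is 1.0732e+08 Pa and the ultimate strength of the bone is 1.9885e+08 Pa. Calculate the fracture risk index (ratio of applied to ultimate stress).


FRI = applied / ultimate
FRI = 1.0732e+08 / 1.9885e+08
FRI = 0.5397


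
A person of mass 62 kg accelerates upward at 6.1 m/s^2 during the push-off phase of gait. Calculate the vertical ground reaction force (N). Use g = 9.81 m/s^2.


GRF = m * (g + a)
GRF = 62 * (9.81 + 6.1)
GRF = 62 * 15.9100
GRF = 986.4200


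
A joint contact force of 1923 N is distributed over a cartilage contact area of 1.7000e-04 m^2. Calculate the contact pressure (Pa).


P = F / A
P = 1923 / 1.7000e-04
P = 1.1312e+07


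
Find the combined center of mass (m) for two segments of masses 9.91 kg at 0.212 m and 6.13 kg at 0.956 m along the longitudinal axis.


COM = (m1*x1 + m2*x2) / (m1 + m2)
COM = (9.91*0.212 + 6.13*0.956) / (9.91 + 6.13)
Numerator = 7.9612
Denominator = 16.0400
COM = 0.4963


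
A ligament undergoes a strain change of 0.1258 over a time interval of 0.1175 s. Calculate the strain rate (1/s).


strain_rate = delta_strain / delta_t
strain_rate = 0.1258 / 0.1175
strain_rate = 1.0706


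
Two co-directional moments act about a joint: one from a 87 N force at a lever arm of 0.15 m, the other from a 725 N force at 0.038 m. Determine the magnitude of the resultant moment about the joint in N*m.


M = F1 * d1 + F2 * d2
M = 87 * 0.15 + 725 * 0.038
M = 13.0500 + 27.5500
M = 40.6000


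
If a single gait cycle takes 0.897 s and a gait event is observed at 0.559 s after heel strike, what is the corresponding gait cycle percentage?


pct = (event_time / cycle_time) * 100
pct = (0.559 / 0.897) * 100
ratio = 0.6232
pct = 62.3188


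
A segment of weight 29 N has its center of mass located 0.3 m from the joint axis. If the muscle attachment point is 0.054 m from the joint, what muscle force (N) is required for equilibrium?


F_muscle = W * d_load / d_muscle
F_muscle = 29 * 0.3 / 0.054
Numerator = 8.7000
F_muscle = 161.1111


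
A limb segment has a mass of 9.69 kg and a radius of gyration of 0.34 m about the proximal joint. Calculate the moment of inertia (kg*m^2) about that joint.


I = m * k^2
I = 9.69 * 0.34^2
k^2 = 0.1156
I = 1.1202
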